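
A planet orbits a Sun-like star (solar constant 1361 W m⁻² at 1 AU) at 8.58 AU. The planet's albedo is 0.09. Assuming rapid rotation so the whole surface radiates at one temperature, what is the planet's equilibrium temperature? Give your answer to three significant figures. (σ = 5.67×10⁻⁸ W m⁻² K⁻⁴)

Flux at 8.58 AU: S = 1361/8.58² = 18.5 W m⁻².
Energy balance: absorbed = emitted ⇒ πR²·S(1−A) = 4πR²·σT_eq⁴, so T_eq⁴ = S(1−A)/(4σ).
T_eq = [18.5 × 0.91 / (4 × 5.67×10⁻⁸)]^(1/4) = (7.42×10⁷)^(1/4) = 92.8 K.

T_eq ≈ 92.8 K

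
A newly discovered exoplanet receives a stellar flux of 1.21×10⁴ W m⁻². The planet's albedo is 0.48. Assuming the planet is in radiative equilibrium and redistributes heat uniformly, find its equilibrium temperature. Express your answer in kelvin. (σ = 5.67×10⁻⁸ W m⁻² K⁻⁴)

T_eq ≈ 408 K

Energy balance: absorbed = emitted ⇒ πR²·S(1−A) = 4πR²·σT_eq⁴, so T_eq⁴ = S(1−A)/(4σ).
T_eq = [1.21×10⁴ × 0.52 / (4 × 5.67×10⁻⁸)]^(1/4) = (2.77×10¹⁰)^(1/4) = 408 K.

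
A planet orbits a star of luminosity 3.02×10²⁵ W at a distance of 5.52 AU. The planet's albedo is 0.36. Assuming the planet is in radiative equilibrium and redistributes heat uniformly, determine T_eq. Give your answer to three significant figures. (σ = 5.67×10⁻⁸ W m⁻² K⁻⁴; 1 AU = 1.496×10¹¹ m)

T_eq ≈ 56.2 K

d = 5.52 AU = 8.26×10¹¹ m.
Flux: S = L/(4πd²) = 3.02×10²⁵/(4π×(8.26×10¹¹)²) = 3.52 W m⁻².
Energy balance: absorbed = emitted ⇒ πR²·S(1−A) = 4πR²·σT_eq⁴, so T_eq⁴ = S(1−A)/(4σ).
T_eq = [3.52 × 0.64 / (4 × 5.67×10⁻⁸)]^(1/4) = (9.94×10⁶)^(1/4) = 56.2 K.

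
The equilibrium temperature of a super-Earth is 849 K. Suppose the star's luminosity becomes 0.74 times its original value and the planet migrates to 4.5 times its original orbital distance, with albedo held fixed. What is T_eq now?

T_eq ≈ 371 K

T_eq ∝ L^(1/4) · d^(−1/2).
T′ = 849 × 0.74^(1/4) / 4.5^(1/2) = 371 K.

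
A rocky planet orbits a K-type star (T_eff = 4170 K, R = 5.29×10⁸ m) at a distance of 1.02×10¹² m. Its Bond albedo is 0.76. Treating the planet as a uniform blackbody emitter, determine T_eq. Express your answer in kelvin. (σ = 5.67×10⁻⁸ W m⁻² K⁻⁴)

T_eq ≈ 47.0 K

L = 4πR_⋆²σT_⋆⁴ = 4π(5.29×10⁸)² × 5.67×10⁻⁸ × (4170)⁴ = 6.03×10²⁵ W.
S = L/(4πd²) = 4.61 W m⁻².
Energy balance: absorbed = emitted ⇒ πR²·S(1−A) = 4πR²·σT_eq⁴, so T_eq⁴ = S(1−A)/(4σ).
T_eq = [4.61 × 0.24 / (4 × 5.67×10⁻⁸)]^(1/4) = (4.88×10⁶)^(1/4) = 47.0 K.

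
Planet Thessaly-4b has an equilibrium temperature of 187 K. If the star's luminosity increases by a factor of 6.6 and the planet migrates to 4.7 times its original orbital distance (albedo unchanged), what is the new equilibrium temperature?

T_eq ∝ L^(1/4) · d^(−1/2).
T′ = 187 × 6.6^(1/4) / 4.7^(1/2) = 138 K.

T_eq ≈ 138 K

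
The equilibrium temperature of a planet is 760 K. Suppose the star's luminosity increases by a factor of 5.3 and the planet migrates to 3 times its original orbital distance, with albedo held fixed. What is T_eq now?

T_eq ∝ L^(1/4) · d^(−1/2).
T′ = 760 × 5.3^(1/4) / 3^(1/2) = 666 K.

T_eq ≈ 666 K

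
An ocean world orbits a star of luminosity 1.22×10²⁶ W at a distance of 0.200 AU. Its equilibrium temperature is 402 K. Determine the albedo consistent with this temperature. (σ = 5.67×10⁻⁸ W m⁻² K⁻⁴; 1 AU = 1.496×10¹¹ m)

d = 0.200 AU = 2.99×10¹⁰ m.
Flux: S = L/(4πd²) = 1.22×10²⁶/(4π×(2.99×10¹⁰)²) = 1.08×10⁴ W m⁻².
From T_eq⁴ = S(1−A)/(4σ): 1−A = 4σT_eq⁴/S.
1−A = 4 × 5.67×10⁻⁸ × (402)⁴ / 1.08×10⁴ = 0.546.

A ≈ 0.45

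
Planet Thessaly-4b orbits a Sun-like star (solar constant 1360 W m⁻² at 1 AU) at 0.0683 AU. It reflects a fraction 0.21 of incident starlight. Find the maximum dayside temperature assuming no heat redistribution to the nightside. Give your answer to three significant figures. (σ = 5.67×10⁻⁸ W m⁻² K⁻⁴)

Flux at 0.0683 AU: S = 1360/0.0683² = 2.92×10⁵ W m⁻².
With no redistribution each surface element balances locally: S(1−A) = σT⁴.
T = [2.92×10⁵ × 0.79 / 5.67×10⁻⁸]^(1/4) = (4.06×10¹²)^(1/4) = 1420 K.

T_ss ≈ 1420 K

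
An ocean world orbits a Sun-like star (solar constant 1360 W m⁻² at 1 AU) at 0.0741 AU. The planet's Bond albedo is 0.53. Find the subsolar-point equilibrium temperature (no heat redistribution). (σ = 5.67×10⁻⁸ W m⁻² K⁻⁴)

Flux at 0.0741 AU: S = 1360/0.0741² = 2.48×10⁵ W m⁻².
At the subsolar point the surface absorbs S(1−A) and emits σT⁴ per unit area — no factor of 4, since only the local patch is in balance.
T = [2.48×10⁵ × 0.47 / 5.67×10⁻⁸]^(1/4) = (2.05×10¹²)^(1/4) = 1200 K.

T_ss ≈ 1200 K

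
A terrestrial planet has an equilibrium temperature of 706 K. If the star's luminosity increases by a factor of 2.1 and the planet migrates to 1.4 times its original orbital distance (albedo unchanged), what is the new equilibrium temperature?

T_eq ∝ L^(1/4) · d^(−1/2).
T′ = 706 × 2.1^(1/4) / 1.4^(1/2) = 718 K.

T_eq ≈ 718 K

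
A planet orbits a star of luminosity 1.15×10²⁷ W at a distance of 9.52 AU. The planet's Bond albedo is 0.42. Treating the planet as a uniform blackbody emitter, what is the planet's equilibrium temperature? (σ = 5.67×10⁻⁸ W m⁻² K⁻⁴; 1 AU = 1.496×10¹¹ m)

T_eq ≈ 104 K

d = 9.52 AU = 1.42×10¹² m.
Flux: S = L/(4πd²) = 1.15×10²⁷/(4π×(1.42×10¹²)²) = 45.1 W m⁻².
Energy balance: absorbed = emitted ⇒ πR²·S(1−A) = 4πR²·σT_eq⁴, so T_eq⁴ = S(1−A)/(4σ).
T_eq = [45.1 × 0.58 / (4 × 5.67×10⁻⁸)]^(1/4) = (1.15×10⁸)^(1/4) = 104 K.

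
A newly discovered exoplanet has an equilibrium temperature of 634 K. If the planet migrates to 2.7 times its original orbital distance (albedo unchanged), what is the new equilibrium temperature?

T_eq ≈ 386 K

T_eq ∝ L^(1/4) · d^(−1/2).
T′ = 634 / 2.7^(1/2) = 386 K.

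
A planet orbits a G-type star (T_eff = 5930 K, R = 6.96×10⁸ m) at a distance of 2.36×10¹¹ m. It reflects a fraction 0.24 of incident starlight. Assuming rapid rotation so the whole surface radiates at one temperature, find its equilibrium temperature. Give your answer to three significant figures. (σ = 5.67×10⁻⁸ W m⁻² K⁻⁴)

T_eq ≈ 213 K

L = 4πR_⋆²σT_⋆⁴ = 4π(6.96×10⁸)² × 5.67×10⁻⁸ × (5930)⁴ = 4.27×10²⁶ W.
S = L/(4πd²) = 610 W m⁻².
Energy balance: absorbed = emitted ⇒ πR²·S(1−A) = 4πR²·σT_eq⁴, so T_eq⁴ = S(1−A)/(4σ).
T_eq = [610 × 0.76 / (4 × 5.67×10⁻⁸)]^(1/4) = (2.04×10⁹)^(1/4) = 213 K.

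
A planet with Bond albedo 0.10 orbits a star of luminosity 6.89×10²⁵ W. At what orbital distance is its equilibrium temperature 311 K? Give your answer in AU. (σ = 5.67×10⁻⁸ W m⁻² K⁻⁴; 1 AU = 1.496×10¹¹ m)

d ≈ 0.322 AU

From T_eq⁴ = L(1−A)/(16πσd²): d = √[L(1−A)/(16πσT_eq⁴)].
d = √[6.89×10²⁵ × 0.90 / (16π × 5.67×10⁻⁸ × (311)⁴)] = 4.82×10¹⁰ m = 0.322 AU.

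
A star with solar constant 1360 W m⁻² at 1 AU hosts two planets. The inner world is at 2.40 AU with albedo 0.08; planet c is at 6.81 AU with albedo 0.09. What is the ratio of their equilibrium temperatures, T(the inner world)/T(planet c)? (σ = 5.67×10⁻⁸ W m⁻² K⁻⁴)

T_eq = [S₀(1−A)/(4σd²)]^(1/4), so T ∝ (1−A)^(1/4) / √d.
T₁ = [1360×0.92/(4×5.67×10⁻⁸×2.40²)]^(1/4) = 175.92 K.
T₂ = [1360×0.91/(4×5.67×10⁻⁸×6.81²)]^(1/4) = 104.15 K.

T₁/T₂ ≈ 1.689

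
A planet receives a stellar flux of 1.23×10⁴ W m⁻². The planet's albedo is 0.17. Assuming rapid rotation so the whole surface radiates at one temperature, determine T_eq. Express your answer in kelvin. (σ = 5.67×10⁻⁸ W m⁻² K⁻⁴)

Energy balance: absorbed = emitted ⇒ πR²·S(1−A) = 4πR²·σT_eq⁴, so T_eq⁴ = S(1−A)/(4σ).
T_eq = [1.23×10⁴ × 0.83 / (4 × 5.67×10⁻⁸)]^(1/4) = (4.50×10¹⁰)^(1/4) = 461 K.

T_eq ≈ 461 K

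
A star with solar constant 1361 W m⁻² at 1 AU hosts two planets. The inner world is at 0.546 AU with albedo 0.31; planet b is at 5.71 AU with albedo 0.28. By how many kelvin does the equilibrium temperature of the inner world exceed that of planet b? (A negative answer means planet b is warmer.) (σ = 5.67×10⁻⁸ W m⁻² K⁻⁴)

T_eq = [S₀(1−A)/(4σd²)]^(1/4), so T ∝ (1−A)^(1/4) / √d.
T₁ = [1361×0.69/(4×5.67×10⁻⁸×0.546²)]^(1/4) = 343.30 K.
T₂ = [1361×0.72/(4×5.67×10⁻⁸×5.71²)]^(1/4) = 107.29 K.

ΔT ≈ 236.0 K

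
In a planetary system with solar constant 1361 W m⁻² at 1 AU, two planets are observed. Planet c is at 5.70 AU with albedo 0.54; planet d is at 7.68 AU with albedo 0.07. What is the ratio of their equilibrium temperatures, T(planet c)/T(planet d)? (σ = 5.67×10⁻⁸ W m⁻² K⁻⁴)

T_eq = [S₀(1−A)/(4σd²)]^(1/4), so T ∝ (1−A)^(1/4) / √d.
T₁ = [1361×0.46/(4×5.67×10⁻⁸×5.70²)]^(1/4) = 96.01 K.
T₂ = [1361×0.93/(4×5.67×10⁻⁸×7.68²)]^(1/4) = 98.63 K.

T₁/T₂ ≈ 0.973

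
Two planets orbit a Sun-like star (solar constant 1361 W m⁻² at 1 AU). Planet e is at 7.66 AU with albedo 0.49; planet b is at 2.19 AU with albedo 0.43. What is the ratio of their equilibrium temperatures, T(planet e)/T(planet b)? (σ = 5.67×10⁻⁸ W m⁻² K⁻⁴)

T_eq = [S₀(1−A)/(4σd²)]^(1/4), so T ∝ (1−A)^(1/4) / √d.
T₁ = [1361×0.51/(4×5.67×10⁻⁸×7.66²)]^(1/4) = 84.98 K.
T₂ = [1361×0.57/(4×5.67×10⁻⁸×2.19²)]^(1/4) = 163.42 K.

T₁/T₂ ≈ 0.520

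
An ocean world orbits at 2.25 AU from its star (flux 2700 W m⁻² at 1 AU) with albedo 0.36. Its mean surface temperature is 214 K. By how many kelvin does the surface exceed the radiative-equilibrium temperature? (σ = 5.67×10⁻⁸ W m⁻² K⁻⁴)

S = 2700/2.25² = 533.3 W m⁻².
T_eq = [S(1−A)/(4σ)]^(1/4) = [533.3×0.64/(4×5.67×10⁻⁸)]^(1/4) = 197.0 K.
ΔT = T_surf − T_eq = 214 − 197.0.

ΔT ≈ 17.0 K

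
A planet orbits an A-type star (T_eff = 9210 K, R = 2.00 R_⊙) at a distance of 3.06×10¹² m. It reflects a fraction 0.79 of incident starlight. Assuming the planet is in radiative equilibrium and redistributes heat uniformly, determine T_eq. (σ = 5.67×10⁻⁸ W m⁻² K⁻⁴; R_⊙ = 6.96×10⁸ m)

R_⋆ = 2.00 × 6.96×10⁸ = 1.39×10⁹ m.
L = 4πR_⋆²σT_⋆⁴ = 4π(1.39×10⁹)² × 5.67×10⁻⁸ × (9210)⁴ = 9.93×10²⁷ W.
S = L/(4πd²) = 84.4 W m⁻².
Energy balance: absorbed = emitted ⇒ πR²·S(1−A) = 4πR²·σT_eq⁴, so T_eq⁴ = S(1−A)/(4σ).
T_eq = [84.4 × 0.21 / (4 × 5.67×10⁻⁸)]^(1/4) = (7.82×10⁷)^(1/4) = 94.0 K.

T_eq ≈ 94.0 K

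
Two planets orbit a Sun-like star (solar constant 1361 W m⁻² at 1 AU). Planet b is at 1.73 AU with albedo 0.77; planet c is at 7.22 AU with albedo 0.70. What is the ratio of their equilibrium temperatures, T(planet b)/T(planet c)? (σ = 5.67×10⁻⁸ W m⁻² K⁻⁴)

T_eq = [S₀(1−A)/(4σd²)]^(1/4), so T ∝ (1−A)^(1/4) / √d.
T₁ = [1361×0.23/(4×5.67×10⁻⁸×1.73²)]^(1/4) = 146.54 K.
T₂ = [1361×0.30/(4×5.67×10⁻⁸×7.22²)]^(1/4) = 76.66 K.

T₁/T₂ ≈ 1.912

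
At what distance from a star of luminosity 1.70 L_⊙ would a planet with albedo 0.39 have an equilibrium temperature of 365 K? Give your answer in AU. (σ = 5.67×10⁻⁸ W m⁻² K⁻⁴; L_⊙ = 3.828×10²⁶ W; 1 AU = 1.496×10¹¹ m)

L = 1.70 × 3.828×10²⁶ = 6.51×10²⁶ W.
From T_eq⁴ = L(1−A)/(16πσd²): d = √[L(1−A)/(16πσT_eq⁴)].
d = √[6.51×10²⁶ × 0.61 / (16π × 5.67×10⁻⁸ × (365)⁴)] = 8.86×10¹⁰ m = 0.592 AU.

d ≈ 0.592 AU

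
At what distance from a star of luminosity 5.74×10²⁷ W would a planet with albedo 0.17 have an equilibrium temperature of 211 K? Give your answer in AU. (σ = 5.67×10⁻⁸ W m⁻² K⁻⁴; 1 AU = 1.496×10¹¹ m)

d ≈ 6.14 AU

From T_eq⁴ = L(1−A)/(16πσd²): d = √[L(1−A)/(16πσT_eq⁴)].
d = √[5.74×10²⁷ × 0.83 / (16π × 5.67×10⁻⁸ × (211)⁴)] = 9.18×10¹¹ m = 6.14 AU.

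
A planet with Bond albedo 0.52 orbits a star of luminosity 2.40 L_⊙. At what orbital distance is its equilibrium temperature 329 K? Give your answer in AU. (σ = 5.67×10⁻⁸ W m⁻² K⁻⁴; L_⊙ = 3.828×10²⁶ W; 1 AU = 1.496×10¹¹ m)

d ≈ 0.768 AU

L = 2.40 × 3.828×10²⁶ = 9.19×10²⁶ W.
From T_eq⁴ = L(1−A)/(16πσd²): d = √[L(1−A)/(16πσT_eq⁴)].
d = √[9.19×10²⁶ × 0.48 / (16π × 5.67×10⁻⁸ × (329)⁴)] = 1.15×10¹¹ m = 0.768 AU.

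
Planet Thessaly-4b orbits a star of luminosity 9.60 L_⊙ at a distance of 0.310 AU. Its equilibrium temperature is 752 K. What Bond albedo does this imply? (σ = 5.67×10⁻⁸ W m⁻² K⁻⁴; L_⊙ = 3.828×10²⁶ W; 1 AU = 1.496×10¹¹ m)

A ≈ 0.47

d = 0.310 AU = 4.64×10¹⁰ m.
L = 9.60 × 3.828×10²⁶ = 3.67×10²⁷ W.
Flux: S = L/(4πd²) = 3.67×10²⁷/(4π×(4.64×10¹⁰)²) = 1.36×10⁵ W m⁻².
From T_eq⁴ = S(1−A)/(4σ): 1−A = 4σT_eq⁴/S.
1−A = 4 × 5.67×10⁻⁸ × (752)⁴ / 1.36×10⁵ = 0.533.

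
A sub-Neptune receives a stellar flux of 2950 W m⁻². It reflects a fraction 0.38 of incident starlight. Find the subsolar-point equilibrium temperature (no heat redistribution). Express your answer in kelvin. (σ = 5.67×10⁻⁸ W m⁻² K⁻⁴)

T_ss ≈ 424 K

At the subsolar point the surface absorbs S(1−A) and emits σT⁴ per unit area — no factor of 4, since only the local patch is in balance.
T = [2950 × 0.62 / 5.67×10⁻⁸]^(1/4) = (3.23×10¹⁰)^(1/4) = 424 K.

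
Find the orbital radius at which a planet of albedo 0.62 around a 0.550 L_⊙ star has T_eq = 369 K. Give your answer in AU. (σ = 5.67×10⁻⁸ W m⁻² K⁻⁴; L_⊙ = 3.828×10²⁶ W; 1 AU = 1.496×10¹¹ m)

d ≈ 0.260 AU

L = 0.550 × 3.828×10²⁶ = 2.11×10²⁶ W.
From T_eq⁴ = L(1−A)/(16πσd²): d = √[L(1−A)/(16πσT_eq⁴)].
d = √[2.11×10²⁶ × 0.38 / (16π × 5.67×10⁻⁸ × (369)⁴)] = 3.89×10¹⁰ m = 0.260 AU.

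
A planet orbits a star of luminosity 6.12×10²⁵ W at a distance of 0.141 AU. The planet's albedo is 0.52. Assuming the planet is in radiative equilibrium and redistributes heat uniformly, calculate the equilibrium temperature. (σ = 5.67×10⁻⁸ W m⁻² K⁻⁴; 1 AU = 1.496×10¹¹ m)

d = 0.141 AU = 2.11×10¹⁰ m.
Flux: S = L/(4πd²) = 6.12×10²⁵/(4π×(2.11×10¹⁰)²) = 1.09×10⁴ W m⁻².
Energy balance: absorbed = emitted ⇒ πR²·S(1−A) = 4πR²·σT_eq⁴, so T_eq⁴ = S(1−A)/(4σ).
T_eq = [1.09×10⁴ × 0.48 / (4 × 5.67×10⁻⁸)]^(1/4) = (2.32×10¹⁰)^(1/4) = 390 K.

T_eq ≈ 390 K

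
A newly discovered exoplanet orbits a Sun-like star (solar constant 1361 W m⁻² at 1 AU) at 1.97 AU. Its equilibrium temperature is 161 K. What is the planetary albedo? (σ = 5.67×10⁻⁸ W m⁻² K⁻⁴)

A ≈ 0.57

Flux at 1.97 AU: S = 1361/1.97² = 351 W m⁻².
From T_eq⁴ = S(1−A)/(4σ): 1−A = 4σT_eq⁴/S.
1−A = 4 × 5.67×10⁻⁸ × (161)⁴ / 351 = 0.435.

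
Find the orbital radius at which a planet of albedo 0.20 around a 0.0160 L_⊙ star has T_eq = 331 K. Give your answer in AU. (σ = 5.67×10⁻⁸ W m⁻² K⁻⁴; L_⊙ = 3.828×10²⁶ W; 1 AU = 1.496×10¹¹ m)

L = 0.0160 × 3.828×10²⁶ = 6.12×10²⁴ W.
From T_eq⁴ = L(1−A)/(16πσd²): d = √[L(1−A)/(16πσT_eq⁴)].
d = √[6.12×10²⁴ × 0.80 / (16π × 5.67×10⁻⁸ × (331)⁴)] = 1.20×10¹⁰ m = 0.0800 AU.

d ≈ 0.0800 AU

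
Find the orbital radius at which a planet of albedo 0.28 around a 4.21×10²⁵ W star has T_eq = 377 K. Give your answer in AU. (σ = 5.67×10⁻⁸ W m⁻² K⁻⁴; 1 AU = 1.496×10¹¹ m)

From T_eq⁴ = L(1−A)/(16πσd²): d = √[L(1−A)/(16πσT_eq⁴)].
d = √[4.21×10²⁵ × 0.72 / (16π × 5.67×10⁻⁸ × (377)⁴)] = 2.29×10¹⁰ m = 0.153 AU.

d ≈ 0.153 AU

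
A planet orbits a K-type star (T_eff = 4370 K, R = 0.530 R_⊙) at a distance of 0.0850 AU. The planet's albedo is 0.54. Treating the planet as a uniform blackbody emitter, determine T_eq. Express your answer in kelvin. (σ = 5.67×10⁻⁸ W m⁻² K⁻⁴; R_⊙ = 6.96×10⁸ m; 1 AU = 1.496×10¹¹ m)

R_⋆ = 0.530 × 6.96×10⁸ = 3.69×10⁸ m.
d = 0.0850 AU = 1.27×10¹⁰ m.
L = 4πR_⋆²σT_⋆⁴ = 4π(3.69×10⁸)² × 5.67×10⁻⁸ × (4370)⁴ = 3.54×10²⁵ W.
S = L/(4πd²) = 1.74×10⁴ W m⁻².
Energy balance: absorbed = emitted ⇒ πR²·S(1−A) = 4πR²·σT_eq⁴, so T_eq⁴ = S(1−A)/(4σ).
T_eq = [1.74×10⁴ × 0.46 / (4 × 5.67×10⁻⁸)]^(1/4) = (3.53×10¹⁰)^(1/4) = 433 K.

T_eq ≈ 433 K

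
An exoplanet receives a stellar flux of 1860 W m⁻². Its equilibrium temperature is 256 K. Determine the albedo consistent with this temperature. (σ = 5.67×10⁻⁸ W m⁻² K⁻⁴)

From T_eq⁴ = S(1−A)/(4σ): 1−A = 4σT_eq⁴/S.
1−A = 4 × 5.67×10⁻⁸ × (256)⁴ / 1860 = 0.524.

A ≈ 0.48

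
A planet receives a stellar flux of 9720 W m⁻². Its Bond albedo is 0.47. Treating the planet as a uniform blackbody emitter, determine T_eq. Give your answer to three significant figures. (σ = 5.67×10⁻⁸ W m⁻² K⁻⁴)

Energy balance: absorbed = emitted ⇒ πR²·S(1−A) = 4πR²·σT_eq⁴, so T_eq⁴ = S(1−A)/(4σ).
T_eq = [9720 × 0.53 / (4 × 5.67×10⁻⁸)]^(1/4) = (2.27×10¹⁰)^(1/4) = 388 K.

T_eq ≈ 388 K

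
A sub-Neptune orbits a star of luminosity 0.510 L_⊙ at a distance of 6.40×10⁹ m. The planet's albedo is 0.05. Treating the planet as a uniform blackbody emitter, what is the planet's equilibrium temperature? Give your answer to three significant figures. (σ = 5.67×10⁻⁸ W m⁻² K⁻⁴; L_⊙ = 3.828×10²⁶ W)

L = 0.510 × 3.828×10²⁶ = 1.95×10²⁶ W.
Flux: S = L/(4πd²) = 1.95×10²⁶/(4π×(6.40×10⁹)²) = 3.79×10⁵ W m⁻².
Energy balance: absorbed = emitted ⇒ πR²·S(1−A) = 4πR²·σT_eq⁴, so T_eq⁴ = S(1−A)/(4σ).
T_eq = [3.79×10⁵ × 0.95 / (4 × 5.67×10⁻⁸)]^(1/4) = (1.59×10¹²)^(1/4) = 1120 K.

T_eq ≈ 1120 K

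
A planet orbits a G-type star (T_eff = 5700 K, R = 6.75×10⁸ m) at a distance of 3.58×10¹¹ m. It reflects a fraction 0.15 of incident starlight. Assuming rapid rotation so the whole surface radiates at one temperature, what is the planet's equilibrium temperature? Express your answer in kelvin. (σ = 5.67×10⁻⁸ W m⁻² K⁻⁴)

T_eq ≈ 168 K

L = 4πR_⋆²σT_⋆⁴ = 4π(6.75×10⁸)² × 5.67×10⁻⁸ × (5700)⁴ = 3.43×10²⁶ W.
S = L/(4πd²) = 213 W m⁻².
Energy balance: absorbed = emitted ⇒ πR²·S(1−A) = 4πR²·σT_eq⁴, so T_eq⁴ = S(1−A)/(4σ).
T_eq = [213 × 0.85 / (4 × 5.67×10⁻⁸)]^(1/4) = (7.97×10⁸)^(1/4) = 168 K.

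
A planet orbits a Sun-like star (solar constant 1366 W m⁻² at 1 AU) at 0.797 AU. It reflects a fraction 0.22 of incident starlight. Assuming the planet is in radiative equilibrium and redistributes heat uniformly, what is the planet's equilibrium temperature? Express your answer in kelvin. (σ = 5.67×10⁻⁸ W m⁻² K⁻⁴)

Flux at 0.797 AU: S = 1366/0.797² = 2150 W m⁻².
Energy balance: absorbed = emitted ⇒ πR²·S(1−A) = 4πR²·σT_eq⁴, so T_eq⁴ = S(1−A)/(4σ).
T_eq = [2150 × 0.78 / (4 × 5.67×10⁻⁸)]^(1/4) = (7.40×10⁹)^(1/4) = 293 K.

T_eq ≈ 293 K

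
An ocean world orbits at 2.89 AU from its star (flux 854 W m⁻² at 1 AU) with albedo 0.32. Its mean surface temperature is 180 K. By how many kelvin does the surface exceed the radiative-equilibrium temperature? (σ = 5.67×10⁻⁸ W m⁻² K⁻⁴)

ΔT ≈ 47.7 K

S = 854/2.89² = 102.2 W m⁻².
T_eq = [S(1−A)/(4σ)]^(1/4) = [102.2×0.68/(4×5.67×10⁻⁸)]^(1/4) = 132.3 K.
ΔT = T_surf − T_eq = 180 − 132.3.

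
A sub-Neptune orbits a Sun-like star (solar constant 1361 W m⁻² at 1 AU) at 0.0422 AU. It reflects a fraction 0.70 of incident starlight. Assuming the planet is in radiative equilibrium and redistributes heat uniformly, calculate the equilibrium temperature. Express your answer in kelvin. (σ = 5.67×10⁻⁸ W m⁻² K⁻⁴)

T_eq ≈ 1000 K

Flux at 0.0422 AU: S = 1361/0.0422² = 7.64×10⁵ W m⁻².
Energy balance: absorbed = emitted ⇒ πR²·S(1−A) = 4πR²·σT_eq⁴, so T_eq⁴ = S(1−A)/(4σ).
T_eq = [7.64×10⁵ × 0.30 / (4 × 5.67×10⁻⁸)]^(1/4) = (1.01×10¹²)^(1/4) = 1000 K.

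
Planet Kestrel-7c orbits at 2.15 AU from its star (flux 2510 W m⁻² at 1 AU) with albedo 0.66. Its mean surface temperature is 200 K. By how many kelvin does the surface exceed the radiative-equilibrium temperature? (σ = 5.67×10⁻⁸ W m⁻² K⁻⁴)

S = 2510/2.15² = 543.0 W m⁻².
T_eq = [S(1−A)/(4σ)]^(1/4) = [543.0×0.34/(4×5.67×10⁻⁸)]^(1/4) = 168.9 K.
ΔT = T_surf − T_eq = 200 − 168.9.

ΔT ≈ 31.1 K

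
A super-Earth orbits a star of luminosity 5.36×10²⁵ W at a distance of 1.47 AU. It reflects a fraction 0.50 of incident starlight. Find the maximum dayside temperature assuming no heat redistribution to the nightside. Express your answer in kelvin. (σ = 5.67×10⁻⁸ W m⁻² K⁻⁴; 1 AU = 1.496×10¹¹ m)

d = 1.47 AU = 2.20×10¹¹ m.
Flux: S = L/(4πd²) = 5.36×10²⁵/(4π×(2.20×10¹¹)²) = 88.2 W m⁻².
With no redistribution each surface element balances locally: S(1−A) = σT⁴.
T = [88.2 × 0.50 / 5.67×10⁻⁸]^(1/4) = (7.78×10⁸)^(1/4) = 167 K.

T_ss ≈ 167 K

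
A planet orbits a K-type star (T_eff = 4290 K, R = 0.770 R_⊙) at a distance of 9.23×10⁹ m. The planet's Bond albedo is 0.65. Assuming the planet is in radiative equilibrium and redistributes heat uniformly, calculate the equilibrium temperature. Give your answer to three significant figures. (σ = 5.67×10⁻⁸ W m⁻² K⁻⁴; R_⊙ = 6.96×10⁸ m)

R_⋆ = 0.770 × 6.96×10⁸ = 5.36×10⁸ m.
L = 4πR_⋆²σT_⋆⁴ = 4π(5.36×10⁸)² × 5.67×10⁻⁸ × (4290)⁴ = 6.93×10²⁵ W.
S = L/(4πd²) = 6.47×10⁴ W m⁻².
Energy balance: absorbed = emitted ⇒ πR²·S(1−A) = 4πR²·σT_eq⁴, so T_eq⁴ = S(1−A)/(4σ).
T_eq = [6.47×10⁴ × 0.35 / (4 × 5.67×10⁻⁸)]^(1/4) = (9.99×10¹⁰)^(1/4) = 562 K.

T_eq ≈ 562 K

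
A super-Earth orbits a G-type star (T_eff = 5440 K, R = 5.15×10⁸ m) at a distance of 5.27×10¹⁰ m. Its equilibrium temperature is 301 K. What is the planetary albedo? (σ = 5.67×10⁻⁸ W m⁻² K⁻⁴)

L = 4πR_⋆²σT_⋆⁴ = 4π(5.15×10⁸)² × 5.67×10⁻⁸ × (5440)⁴ = 1.66×10²⁶ W.
S = L/(4πd²) = 4740 W m⁻².
From T_eq⁴ = S(1−A)/(4σ): 1−A = 4σT_eq⁴/S.
1−A = 4 × 5.67×10⁻⁸ × (301)⁴ / 4740 = 0.393.

A ≈ 0.61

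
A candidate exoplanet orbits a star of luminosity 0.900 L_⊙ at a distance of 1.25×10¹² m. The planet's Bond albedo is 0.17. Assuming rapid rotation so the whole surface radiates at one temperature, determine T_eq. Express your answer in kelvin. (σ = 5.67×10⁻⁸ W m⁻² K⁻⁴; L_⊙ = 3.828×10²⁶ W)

T_eq ≈ 89.5 K

L = 0.900 × 3.828×10²⁶ = 3.45×10²⁶ W.
Flux: S = L/(4πd²) = 3.45×10²⁶/(4π×(1.25×10¹²)²) = 17.5 W m⁻².
Energy balance: absorbed = emitted ⇒ πR²·S(1−A) = 4πR²·σT_eq⁴, so T_eq⁴ = S(1−A)/(4σ).
T_eq = [17.5 × 0.83 / (4 × 5.67×10⁻⁸)]^(1/4) = (6.42×10⁷)^(1/4) = 89.5 K.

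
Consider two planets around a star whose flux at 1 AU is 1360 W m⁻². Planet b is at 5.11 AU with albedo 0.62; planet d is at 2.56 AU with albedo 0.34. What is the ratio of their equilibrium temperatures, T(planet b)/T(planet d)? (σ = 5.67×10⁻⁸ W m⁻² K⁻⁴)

T_eq = [S₀(1−A)/(4σd²)]^(1/4), so T ∝ (1−A)^(1/4) / √d.
T₁ = [1360×0.38/(4×5.67×10⁻⁸×5.11²)]^(1/4) = 96.65 K.
T₂ = [1360×0.66/(4×5.67×10⁻⁸×2.56²)]^(1/4) = 156.76 K.

T₁/T₂ ≈ 0.617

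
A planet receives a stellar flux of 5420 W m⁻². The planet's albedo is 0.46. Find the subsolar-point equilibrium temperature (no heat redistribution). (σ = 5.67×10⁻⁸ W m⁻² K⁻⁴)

At the subsolar point the surface absorbs S(1−A) and emits σT⁴ per unit area — no factor of 4, since only the local patch is in balance.
T = [5420 × 0.54 / 5.67×10⁻⁸]^(1/4) = (5.16×10¹⁰)^(1/4) = 477 K.

T_ss ≈ 477 K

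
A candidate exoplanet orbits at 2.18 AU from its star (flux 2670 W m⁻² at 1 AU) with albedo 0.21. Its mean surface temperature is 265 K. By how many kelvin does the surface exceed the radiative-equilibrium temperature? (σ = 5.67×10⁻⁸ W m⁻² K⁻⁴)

ΔT ≈ 54.7 K

S = 2670/2.18² = 561.8 W m⁻².
T_eq = [S(1−A)/(4σ)]^(1/4) = [561.8×0.79/(4×5.67×10⁻⁸)]^(1/4) = 210.3 K.
ΔT = T_surf − T_eq = 265 − 210.3.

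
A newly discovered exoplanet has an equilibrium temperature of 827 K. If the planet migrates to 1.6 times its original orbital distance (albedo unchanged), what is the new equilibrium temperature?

T_eq ∝ L^(1/4) · d^(−1/2).
T′ = 827 / 1.6^(1/2) = 654 K.

T_eq ≈ 654 K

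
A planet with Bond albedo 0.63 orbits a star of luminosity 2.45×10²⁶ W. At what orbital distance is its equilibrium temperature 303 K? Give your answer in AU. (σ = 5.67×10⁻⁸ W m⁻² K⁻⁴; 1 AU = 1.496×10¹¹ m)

d ≈ 0.411 AU

From T_eq⁴ = L(1−A)/(16πσd²): d = √[L(1−A)/(16πσT_eq⁴)].
d = √[2.45×10²⁶ × 0.37 / (16π × 5.67×10⁻⁸ × (303)⁴)] = 6.14×10¹⁰ m = 0.411 AU.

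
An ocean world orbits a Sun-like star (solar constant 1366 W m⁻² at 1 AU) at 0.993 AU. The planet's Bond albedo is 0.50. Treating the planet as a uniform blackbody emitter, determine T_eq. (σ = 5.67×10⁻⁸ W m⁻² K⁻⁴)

T_eq ≈ 235 K

Flux at 0.993 AU: S = 1366/0.993² = 1390 W m⁻².
Energy balance: absorbed = emitted ⇒ πR²·S(1−A) = 4πR²·σT_eq⁴, so T_eq⁴ = S(1−A)/(4σ).
T_eq = [1390 × 0.50 / (4 × 5.67×10⁻⁸)]^(1/4) = (3.05×10⁹)^(1/4) = 235 K.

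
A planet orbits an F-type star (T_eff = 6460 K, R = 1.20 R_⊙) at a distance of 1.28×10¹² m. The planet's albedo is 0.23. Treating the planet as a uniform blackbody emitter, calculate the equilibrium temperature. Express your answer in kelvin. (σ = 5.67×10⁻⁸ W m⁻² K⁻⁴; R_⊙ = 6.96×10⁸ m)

R_⋆ = 1.20 × 6.96×10⁸ = 8.35×10⁸ m.
L = 4πR_⋆²σT_⋆⁴ = 4π(8.35×10⁸)² × 5.67×10⁻⁸ × (6460)⁴ = 8.66×10²⁶ W.
S = L/(4πd²) = 42.0 W m⁻².
Energy balance: absorbed = emitted ⇒ πR²·S(1−A) = 4πR²·σT_eq⁴, so T_eq⁴ = S(1−A)/(4σ).
T_eq = [42.0 × 0.77 / (4 × 5.67×10⁻⁸)]^(1/4) = (1.43×10⁸)^(1/4) = 109 K.

T_eq ≈ 109 K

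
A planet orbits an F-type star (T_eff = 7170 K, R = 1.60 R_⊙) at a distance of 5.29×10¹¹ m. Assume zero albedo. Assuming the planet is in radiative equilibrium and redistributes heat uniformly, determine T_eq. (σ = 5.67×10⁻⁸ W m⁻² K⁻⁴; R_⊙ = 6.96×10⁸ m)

T_eq ≈ 233 K

R_⋆ = 1.60 × 6.96×10⁸ = 1.11×10⁹ m.
L = 4πR_⋆²σT_⋆⁴ = 4π(1.11×10⁹)² × 5.67×10⁻⁸ × (7170)⁴ = 2.34×10²⁷ W.
S = L/(4πd²) = 664 W m⁻².
Energy balance: absorbed = emitted ⇒ πR²·S(1−A) = 4πR²·σT_eq⁴, so T_eq⁴ = S(1−A)/(4σ).
T_eq = [664 × 1.00 / (4 × 5.67×10⁻⁸)]^(1/4) = (2.93×10⁹)^(1/4) = 233 K.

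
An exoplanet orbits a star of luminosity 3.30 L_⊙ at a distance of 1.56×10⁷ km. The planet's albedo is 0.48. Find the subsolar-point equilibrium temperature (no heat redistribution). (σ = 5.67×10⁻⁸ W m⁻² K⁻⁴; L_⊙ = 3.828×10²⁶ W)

d = 1.56×10⁷ km = 1.56×10¹⁰ m.
L = 3.30 × 3.828×10²⁶ = 1.26×10²⁷ W.
Flux: S = L/(4πd²) = 1.26×10²⁷/(4π×(1.56×10¹⁰)²) = 4.13×10⁵ W m⁻².
At the subsolar point the surface absorbs S(1−A) and emits σT⁴ per unit area — no factor of 4, since only the local patch is in balance.
T = [4.13×10⁵ × 0.52 / 5.67×10⁻⁸]^(1/4) = (3.79×10¹²)^(1/4) = 1400 K.

T_ss ≈ 1400 K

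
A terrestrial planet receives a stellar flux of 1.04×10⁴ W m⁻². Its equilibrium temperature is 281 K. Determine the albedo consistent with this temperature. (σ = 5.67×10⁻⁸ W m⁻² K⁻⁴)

A ≈ 0.86

From T_eq⁴ = S(1−A)/(4σ): 1−A = 4σT_eq⁴/S.
1−A = 4 × 5.67×10⁻⁸ × (281)⁴ / 1.04×10⁴ = 0.136.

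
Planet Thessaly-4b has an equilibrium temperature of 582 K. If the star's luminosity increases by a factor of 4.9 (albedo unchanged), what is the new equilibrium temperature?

T_eq ∝ L^(1/4) · d^(−1/2).
T′ = 582 × 4.9^(1/4) = 866 K.

T_eq ≈ 866 K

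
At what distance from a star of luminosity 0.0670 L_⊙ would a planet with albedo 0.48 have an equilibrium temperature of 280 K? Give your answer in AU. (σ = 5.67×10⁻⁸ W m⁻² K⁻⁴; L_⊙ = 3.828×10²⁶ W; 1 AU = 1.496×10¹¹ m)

d ≈ 0.184 AU

L = 0.0670 × 3.828×10²⁶ = 2.56×10²⁵ W.
From T_eq⁴ = L(1−A)/(16πσd²): d = √[L(1−A)/(16πσT_eq⁴)].
d = √[2.56×10²⁵ × 0.52 / (16π × 5.67×10⁻⁸ × (280)⁴)] = 2.76×10¹⁰ m = 0.184 AU.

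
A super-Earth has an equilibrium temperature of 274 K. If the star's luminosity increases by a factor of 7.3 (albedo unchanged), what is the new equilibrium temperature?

T_eq ≈ 450 K

T_eq ∝ L^(1/4) · d^(−1/2).
T′ = 274 × 7.3^(1/4) = 450 K.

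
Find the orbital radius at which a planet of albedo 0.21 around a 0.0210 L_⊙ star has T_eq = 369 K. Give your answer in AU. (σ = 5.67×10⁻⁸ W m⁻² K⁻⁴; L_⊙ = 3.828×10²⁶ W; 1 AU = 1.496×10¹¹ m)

L = 0.0210 × 3.828×10²⁶ = 8.04×10²⁴ W.
From T_eq⁴ = L(1−A)/(16πσd²): d = √[L(1−A)/(16πσT_eq⁴)].
d = √[8.04×10²⁴ × 0.79 / (16π × 5.67×10⁻⁸ × (369)⁴)] = 1.10×10¹⁰ m = 0.0733 AU.

d ≈ 0.0733 AU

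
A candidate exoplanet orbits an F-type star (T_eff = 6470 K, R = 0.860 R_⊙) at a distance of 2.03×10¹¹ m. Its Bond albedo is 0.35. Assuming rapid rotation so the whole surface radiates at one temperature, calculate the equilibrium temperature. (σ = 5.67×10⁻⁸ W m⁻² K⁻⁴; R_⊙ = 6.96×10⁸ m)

T_eq ≈ 223 K

R_⋆ = 0.860 × 6.96×10⁸ = 5.99×10⁸ m.
L = 4πR_⋆²σT_⋆⁴ = 4π(5.99×10⁸)² × 5.67×10⁻⁸ × (6470)⁴ = 4.47×10²⁶ W.
S = L/(4πd²) = 864 W m⁻².
Energy balance: absorbed = emitted ⇒ πR²·S(1−A) = 4πR²·σT_eq⁴, so T_eq⁴ = S(1−A)/(4σ).
T_eq = [864 × 0.65 / (4 × 5.67×10⁻⁸)]^(1/4) = (2.48×10⁹)^(1/4) = 223 K.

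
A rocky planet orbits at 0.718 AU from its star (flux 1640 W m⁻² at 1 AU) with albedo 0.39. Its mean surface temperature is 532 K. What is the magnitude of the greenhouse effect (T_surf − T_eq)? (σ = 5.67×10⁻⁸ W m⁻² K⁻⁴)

ΔT ≈ 227.9 K

S = 1640/0.718² = 3181 W m⁻².
T_eq = [S(1−A)/(4σ)]^(1/4) = [3181×0.61/(4×5.67×10⁻⁸)]^(1/4) = 304.1 K.
ΔT = T_surf − T_eq = 532 − 304.1.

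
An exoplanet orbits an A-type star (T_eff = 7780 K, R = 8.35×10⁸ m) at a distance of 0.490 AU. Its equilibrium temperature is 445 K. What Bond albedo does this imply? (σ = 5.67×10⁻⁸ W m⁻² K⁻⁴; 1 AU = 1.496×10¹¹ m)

A ≈ 0.67

d = 0.490 AU = 7.33×10¹⁰ m.
L = 4πR_⋆²σT_⋆⁴ = 4π(8.35×10⁸)² × 5.67×10⁻⁸ × (7780)⁴ = 1.82×10²⁷ W.
S = L/(4πd²) = 2.70×10⁴ W m⁻².
From T_eq⁴ = S(1−A)/(4σ): 1−A = 4σT_eq⁴/S.
1−A = 4 × 5.67×10⁻⁸ × (445)⁴ / 2.70×10⁴ = 0.330.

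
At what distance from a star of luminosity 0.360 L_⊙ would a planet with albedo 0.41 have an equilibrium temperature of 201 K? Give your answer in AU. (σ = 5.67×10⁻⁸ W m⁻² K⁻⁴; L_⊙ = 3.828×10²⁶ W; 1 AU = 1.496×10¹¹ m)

d ≈ 0.884 AU

L = 0.360 × 3.828×10²⁶ = 1.38×10²⁶ W.
From T_eq⁴ = L(1−A)/(16πσd²): d = √[L(1−A)/(16πσT_eq⁴)].
d = √[1.38×10²⁶ × 0.59 / (16π × 5.67×10⁻⁸ × (201)⁴)] = 1.32×10¹¹ m = 0.884 AU.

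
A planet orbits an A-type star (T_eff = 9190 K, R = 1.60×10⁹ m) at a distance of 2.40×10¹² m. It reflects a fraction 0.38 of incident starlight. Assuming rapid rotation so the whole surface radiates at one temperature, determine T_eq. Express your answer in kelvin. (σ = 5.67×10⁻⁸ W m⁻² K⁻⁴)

L = 4πR_⋆²σT_⋆⁴ = 4π(1.60×10⁹)² × 5.67×10⁻⁸ × (9190)⁴ = 1.30×10²⁸ W.
S = L/(4πd²) = 180 W m⁻².
Energy balance: absorbed = emitted ⇒ πR²·S(1−A) = 4πR²·σT_eq⁴, so T_eq⁴ = S(1−A)/(4σ).
T_eq = [180 × 0.62 / (4 × 5.67×10⁻⁸)]^(1/4) = (4.91×10⁸)^(1/4) = 149 K.

T_eq ≈ 149 K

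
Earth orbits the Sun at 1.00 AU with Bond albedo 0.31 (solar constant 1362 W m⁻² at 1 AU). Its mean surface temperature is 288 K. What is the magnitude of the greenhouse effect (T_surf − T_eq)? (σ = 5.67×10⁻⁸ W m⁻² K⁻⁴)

S = 1362/1.00² = 1362 W m⁻².
T_eq = [S(1−A)/(4σ)]^(1/4) = [1362×0.69/(4×5.67×10⁻⁸)]^(1/4) = 253.7 K.
ΔT = T_surf − T_eq = 288 − 253.7.

ΔT ≈ 34.3 K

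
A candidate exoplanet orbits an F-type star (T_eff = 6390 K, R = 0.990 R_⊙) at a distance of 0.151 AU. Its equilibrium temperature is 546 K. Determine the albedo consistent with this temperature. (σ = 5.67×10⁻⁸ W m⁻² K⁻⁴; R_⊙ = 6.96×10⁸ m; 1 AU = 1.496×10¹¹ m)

A ≈ 0.77

R_⋆ = 0.990 × 6.96×10⁸ = 6.89×10⁸ m.
d = 0.151 AU = 2.26×10¹⁰ m.
L = 4πR_⋆²σT_⋆⁴ = 4π(6.89×10⁸)² × 5.67×10⁻⁸ × (6390)⁴ = 5.64×10²⁶ W.
S = L/(4πd²) = 8.80×10⁴ W m⁻².
From T_eq⁴ = S(1−A)/(4σ): 1−A = 4σT_eq⁴/S.
1−A = 4 × 5.67×10⁻⁸ × (546)⁴ / 8.80×10⁴ = 0.229.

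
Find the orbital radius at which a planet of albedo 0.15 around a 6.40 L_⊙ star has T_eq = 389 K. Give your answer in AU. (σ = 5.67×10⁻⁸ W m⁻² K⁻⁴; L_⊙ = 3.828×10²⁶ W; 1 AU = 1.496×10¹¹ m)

d ≈ 1.19 AU

L = 6.40 × 3.828×10²⁶ = 2.45×10²⁷ W.
From T_eq⁴ = L(1−A)/(16πσd²): d = √[L(1−A)/(16πσT_eq⁴)].
d = √[2.45×10²⁷ × 0.85 / (16π × 5.67×10⁻⁸ × (389)⁴)] = 1.79×10¹¹ m = 1.19 AU.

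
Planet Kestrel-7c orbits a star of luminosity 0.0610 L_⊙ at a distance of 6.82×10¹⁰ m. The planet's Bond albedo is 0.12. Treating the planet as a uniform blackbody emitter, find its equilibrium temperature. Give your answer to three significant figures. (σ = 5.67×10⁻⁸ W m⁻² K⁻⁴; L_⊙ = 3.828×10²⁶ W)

L = 0.0610 × 3.828×10²⁶ = 2.34×10²⁵ W.
Flux: S = L/(4πd²) = 2.34×10²⁵/(4π×(6.82×10¹⁰)²) = 400 W m⁻².
Energy balance: absorbed = emitted ⇒ πR²·S(1−A) = 4πR²·σT_eq⁴, so T_eq⁴ = S(1−A)/(4σ).
T_eq = [400 × 0.88 / (4 × 5.67×10⁻⁸)]^(1/4) = (1.55×10⁹)^(1/4) = 198 K.

T_eq ≈ 198 K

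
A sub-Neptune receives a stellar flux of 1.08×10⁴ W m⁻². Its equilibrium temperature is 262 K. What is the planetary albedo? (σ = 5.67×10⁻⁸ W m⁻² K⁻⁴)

From T_eq⁴ = S(1−A)/(4σ): 1−A = 4σT_eq⁴/S.
1−A = 4 × 5.67×10⁻⁸ × (262)⁴ / 1.08×10⁴ = 0.099.

A ≈ 0.90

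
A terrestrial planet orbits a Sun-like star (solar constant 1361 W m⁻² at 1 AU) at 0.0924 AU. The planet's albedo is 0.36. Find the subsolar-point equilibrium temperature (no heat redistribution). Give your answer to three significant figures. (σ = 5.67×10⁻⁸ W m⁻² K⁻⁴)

T_ss ≈ 1160 K

Flux at 0.0924 AU: S = 1361/0.0924² = 1.59×10⁵ W m⁻².
At the subsolar point the surface absorbs S(1−A) and emits σT⁴ per unit area — no factor of 4, since only the local patch is in balance.
T = [1.59×10⁵ × 0.64 / 5.67×10⁻⁸]^(1/4) = (1.80×10¹²)^(1/4) = 1160 K.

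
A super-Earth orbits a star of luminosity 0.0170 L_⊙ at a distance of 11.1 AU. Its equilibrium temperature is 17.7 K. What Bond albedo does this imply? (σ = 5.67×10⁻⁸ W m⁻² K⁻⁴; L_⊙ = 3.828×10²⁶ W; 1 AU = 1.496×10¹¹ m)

d = 11.1 AU = 1.66×10¹² m.
L = 0.0170 × 3.828×10²⁶ = 6.51×10²⁴ W.
Flux: S = L/(4πd²) = 6.51×10²⁴/(4π×(1.66×10¹²)²) = 0.188 W m⁻².
From T_eq⁴ = S(1−A)/(4σ): 1−A = 4σT_eq⁴/S.
1−A = 4 × 5.67×10⁻⁸ × (17.7)⁴ / 0.188 = 0.119.

A ≈ 0.88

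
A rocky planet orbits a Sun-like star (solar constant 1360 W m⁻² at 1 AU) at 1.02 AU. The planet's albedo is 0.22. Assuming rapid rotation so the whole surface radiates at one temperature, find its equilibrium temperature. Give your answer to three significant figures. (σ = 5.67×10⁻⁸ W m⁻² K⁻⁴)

T_eq ≈ 259 K

Flux at 1.02 AU: S = 1360/1.02² = 1310 W m⁻².
Energy balance: absorbed = emitted ⇒ πR²·S(1−A) = 4πR²·σT_eq⁴, so T_eq⁴ = S(1−A)/(4σ).
T_eq = [1310 × 0.78 / (4 × 5.67×10⁻⁸)]^(1/4) = (4.50×10⁹)^(1/4) = 259 K.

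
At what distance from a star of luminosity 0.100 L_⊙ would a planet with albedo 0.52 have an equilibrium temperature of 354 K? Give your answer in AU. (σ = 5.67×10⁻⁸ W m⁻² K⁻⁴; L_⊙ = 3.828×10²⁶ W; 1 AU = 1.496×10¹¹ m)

d ≈ 0.135 AU

L = 0.100 × 3.828×10²⁶ = 3.83×10²⁵ W.
From T_eq⁴ = L(1−A)/(16πσd²): d = √[L(1−A)/(16πσT_eq⁴)].
d = √[3.83×10²⁵ × 0.48 / (16π × 5.67×10⁻⁸ × (354)⁴)] = 2.03×10¹⁰ m = 0.135 AU.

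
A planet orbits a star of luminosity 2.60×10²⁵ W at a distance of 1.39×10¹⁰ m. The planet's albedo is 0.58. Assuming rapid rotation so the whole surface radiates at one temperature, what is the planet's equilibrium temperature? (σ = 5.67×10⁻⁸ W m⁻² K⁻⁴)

Flux: S = L/(4πd²) = 2.60×10²⁵/(4π×(1.39×10¹⁰)²) = 1.07×10⁴ W m⁻².
Energy balance: absorbed = emitted ⇒ πR²·S(1−A) = 4πR²·σT_eq⁴, so T_eq⁴ = S(1−A)/(4σ).
T_eq = [1.07×10⁴ × 0.42 / (4 × 5.67×10⁻⁸)]^(1/4) = (1.98×10¹⁰)^(1/4) = 375 K.

T_eq ≈ 375 K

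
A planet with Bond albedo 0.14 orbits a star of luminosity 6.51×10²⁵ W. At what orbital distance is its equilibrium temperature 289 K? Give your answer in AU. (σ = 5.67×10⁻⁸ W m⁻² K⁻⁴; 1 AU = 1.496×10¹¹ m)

From T_eq⁴ = L(1−A)/(16πσd²): d = √[L(1−A)/(16πσT_eq⁴)].
d = √[6.51×10²⁵ × 0.86 / (16π × 5.67×10⁻⁸ × (289)⁴)] = 5.31×10¹⁰ m = 0.355 AU.

d ≈ 0.355 AU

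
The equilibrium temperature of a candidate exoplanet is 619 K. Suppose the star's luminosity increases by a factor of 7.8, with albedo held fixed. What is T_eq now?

T_eq ∝ L^(1/4) · d^(−1/2).
T′ = 619 × 7.8^(1/4) = 1030 K.

T_eq ≈ 1030 K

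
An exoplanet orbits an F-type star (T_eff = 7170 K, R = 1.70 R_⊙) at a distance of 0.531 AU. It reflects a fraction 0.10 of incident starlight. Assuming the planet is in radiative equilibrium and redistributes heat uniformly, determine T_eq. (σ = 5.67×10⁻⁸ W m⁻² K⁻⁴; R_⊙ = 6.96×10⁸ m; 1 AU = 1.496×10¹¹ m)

T_eq ≈ 603 K

R_⋆ = 1.70 × 6.96×10⁸ = 1.18×10⁹ m.
d = 0.531 AU = 7.94×10¹⁰ m.
L = 4πR_⋆²σT_⋆⁴ = 4π(1.18×10⁹)² × 5.67×10⁻⁸ × (7170)⁴ = 2.64×10²⁷ W.
S = L/(4πd²) = 3.32×10⁴ W m⁻².
Energy balance: absorbed = emitted ⇒ πR²·S(1−A) = 4πR²·σT_eq⁴, so T_eq⁴ = S(1−A)/(4σ).
T_eq = [3.32×10⁴ × 0.90 / (4 × 5.67×10⁻⁸)]^(1/4) = (1.32×10¹¹)^(1/4) = 603 K.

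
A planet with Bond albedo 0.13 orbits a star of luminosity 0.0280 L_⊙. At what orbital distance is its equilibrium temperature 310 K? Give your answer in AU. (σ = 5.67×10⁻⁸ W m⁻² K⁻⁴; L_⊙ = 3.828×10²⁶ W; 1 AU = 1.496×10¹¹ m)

L = 0.0280 × 3.828×10²⁶ = 1.07×10²⁵ W.
From T_eq⁴ = L(1−A)/(16πσd²): d = √[L(1−A)/(16πσT_eq⁴)].
d = √[1.07×10²⁵ × 0.87 / (16π × 5.67×10⁻⁸ × (310)⁴)] = 1.88×10¹⁰ m = 0.126 AU.

d ≈ 0.126 AU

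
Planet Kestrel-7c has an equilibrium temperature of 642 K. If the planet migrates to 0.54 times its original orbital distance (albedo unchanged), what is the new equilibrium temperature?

T_eq ≈ 874 K

T_eq ∝ L^(1/4) · d^(−1/2).
T′ = 642 / 0.54^(1/2) = 874 K.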